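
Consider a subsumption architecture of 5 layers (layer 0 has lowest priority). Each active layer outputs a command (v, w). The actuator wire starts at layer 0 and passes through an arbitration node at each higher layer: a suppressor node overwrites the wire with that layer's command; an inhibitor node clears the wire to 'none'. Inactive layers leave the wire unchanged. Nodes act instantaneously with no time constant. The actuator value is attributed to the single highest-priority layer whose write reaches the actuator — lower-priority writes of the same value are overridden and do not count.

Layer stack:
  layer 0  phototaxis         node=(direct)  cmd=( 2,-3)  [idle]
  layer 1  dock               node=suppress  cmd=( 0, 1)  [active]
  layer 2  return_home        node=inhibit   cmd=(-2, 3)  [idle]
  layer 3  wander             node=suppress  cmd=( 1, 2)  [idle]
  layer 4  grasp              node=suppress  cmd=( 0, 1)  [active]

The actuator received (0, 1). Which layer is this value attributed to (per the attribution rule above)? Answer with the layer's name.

[0] phototaxis off; wire := none
[1] dock on (suppress); wire := (0, 1)
[2] return_home off; pass (0, 1)
[3] wander off; pass (0, 1)
[4] grasp on (suppress); wire := (0, 1)
output (0, 1)
last writer: layer 4 = grasp

grasp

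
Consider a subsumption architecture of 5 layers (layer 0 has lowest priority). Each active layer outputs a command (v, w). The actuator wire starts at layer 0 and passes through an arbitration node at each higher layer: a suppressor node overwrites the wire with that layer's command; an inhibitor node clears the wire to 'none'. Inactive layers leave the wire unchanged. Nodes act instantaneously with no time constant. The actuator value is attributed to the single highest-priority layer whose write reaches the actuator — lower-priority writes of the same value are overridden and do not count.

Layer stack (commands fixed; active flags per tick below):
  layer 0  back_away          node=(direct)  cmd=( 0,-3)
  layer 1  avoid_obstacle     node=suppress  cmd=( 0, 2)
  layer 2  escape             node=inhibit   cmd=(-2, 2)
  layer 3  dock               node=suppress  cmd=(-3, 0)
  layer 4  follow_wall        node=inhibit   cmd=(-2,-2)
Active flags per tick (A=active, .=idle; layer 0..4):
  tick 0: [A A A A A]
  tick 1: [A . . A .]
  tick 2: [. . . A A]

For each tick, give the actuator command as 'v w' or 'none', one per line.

none
-3 0
none

tick 0:
  L0 back_away: active, feeds wire = (0, -3)
  L1 avoid_obstacle: active, suppressor → wire = (0, 2)
  L2 escape: active, inhibitor → wire = none
  L3 dock: active, suppressor → wire = (-3, 0)
  L4 follow_wall: active, inhibitor → wire = none
  actuator = none
tick 1:
  L0 back_away: active, feeds wire = (0, -3)
  L1 avoid_obstacle: idle → wire stays (0, -3)
  L2 escape: idle → wire stays (0, -3)
  L3 dock: active, suppressor → wire = (-3, 0)
  L4 follow_wall: idle → wire stays (-3, 0)
  actuator = (-3, 0)
tick 2:
  L0 back_away: idle → wire = none
  L1 avoid_obstacle: idle → wire stays none
  L2 escape: idle → wire stays none
  L3 dock: active, suppressor → wire = (-3, 0)
  L4 follow_wall: active, inhibitor → wire = none
  actuator = none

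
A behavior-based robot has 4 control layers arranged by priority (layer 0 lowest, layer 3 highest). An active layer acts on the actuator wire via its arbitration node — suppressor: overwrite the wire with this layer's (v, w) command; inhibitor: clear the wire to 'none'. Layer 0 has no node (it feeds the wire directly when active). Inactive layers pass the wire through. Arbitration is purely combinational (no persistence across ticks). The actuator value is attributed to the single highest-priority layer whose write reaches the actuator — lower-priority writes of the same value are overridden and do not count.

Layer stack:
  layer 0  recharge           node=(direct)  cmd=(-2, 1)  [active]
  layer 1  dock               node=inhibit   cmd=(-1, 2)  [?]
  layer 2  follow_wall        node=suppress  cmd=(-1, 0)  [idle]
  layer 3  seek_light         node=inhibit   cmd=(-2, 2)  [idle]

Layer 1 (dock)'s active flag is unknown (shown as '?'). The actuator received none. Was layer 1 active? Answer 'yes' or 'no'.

If layer 1 is active=yes:
  actuator would be none
If layer 1 is active=no:
  actuator would be (-2, 1)
Observed none, so layer 1 was active.

yes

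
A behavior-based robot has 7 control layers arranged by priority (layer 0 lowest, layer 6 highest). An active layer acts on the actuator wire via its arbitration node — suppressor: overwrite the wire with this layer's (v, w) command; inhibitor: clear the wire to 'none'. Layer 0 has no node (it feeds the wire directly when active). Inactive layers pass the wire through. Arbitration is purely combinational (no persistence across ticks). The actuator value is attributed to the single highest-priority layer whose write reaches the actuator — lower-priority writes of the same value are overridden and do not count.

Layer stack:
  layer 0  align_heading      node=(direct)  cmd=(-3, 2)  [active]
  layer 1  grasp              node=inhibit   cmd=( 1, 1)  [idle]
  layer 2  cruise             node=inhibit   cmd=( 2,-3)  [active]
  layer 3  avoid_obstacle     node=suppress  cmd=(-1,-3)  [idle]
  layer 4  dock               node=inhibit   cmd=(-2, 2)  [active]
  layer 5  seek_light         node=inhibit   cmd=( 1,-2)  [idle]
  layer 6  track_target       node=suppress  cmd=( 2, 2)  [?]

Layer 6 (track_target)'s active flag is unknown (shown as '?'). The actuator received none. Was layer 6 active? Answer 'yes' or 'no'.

If layer 6 is active=yes:
  actuator would be (2, 2)
If layer 6 is active=no:
  actuator would be none
Observed none, so layer 6 was idle.

no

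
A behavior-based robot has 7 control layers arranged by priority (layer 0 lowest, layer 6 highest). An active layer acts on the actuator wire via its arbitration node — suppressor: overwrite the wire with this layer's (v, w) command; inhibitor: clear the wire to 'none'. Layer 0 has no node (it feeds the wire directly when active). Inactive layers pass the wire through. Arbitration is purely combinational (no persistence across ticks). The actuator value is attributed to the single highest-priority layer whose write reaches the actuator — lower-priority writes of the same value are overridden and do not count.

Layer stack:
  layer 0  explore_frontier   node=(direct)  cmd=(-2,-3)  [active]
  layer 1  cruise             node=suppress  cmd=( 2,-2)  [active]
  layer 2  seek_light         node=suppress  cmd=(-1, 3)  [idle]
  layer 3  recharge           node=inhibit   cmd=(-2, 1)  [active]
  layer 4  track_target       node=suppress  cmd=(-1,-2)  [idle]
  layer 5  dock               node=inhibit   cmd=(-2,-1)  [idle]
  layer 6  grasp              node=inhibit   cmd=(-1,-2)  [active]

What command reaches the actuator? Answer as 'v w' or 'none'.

layer 0 (explore_frontier) active — direct: (-2, -3)
layer 1 (cruise) active — suppresses: (2, -2)
layer 2 (seek_light) idle — unchanged: (2, -2)
layer 3 (recharge) active — inhibits: none
layer 4 (track_target) idle — unchanged: none
layer 5 (dock) idle — unchanged: none
layer 6 (grasp) active — inhibits: none
→ actuator none

none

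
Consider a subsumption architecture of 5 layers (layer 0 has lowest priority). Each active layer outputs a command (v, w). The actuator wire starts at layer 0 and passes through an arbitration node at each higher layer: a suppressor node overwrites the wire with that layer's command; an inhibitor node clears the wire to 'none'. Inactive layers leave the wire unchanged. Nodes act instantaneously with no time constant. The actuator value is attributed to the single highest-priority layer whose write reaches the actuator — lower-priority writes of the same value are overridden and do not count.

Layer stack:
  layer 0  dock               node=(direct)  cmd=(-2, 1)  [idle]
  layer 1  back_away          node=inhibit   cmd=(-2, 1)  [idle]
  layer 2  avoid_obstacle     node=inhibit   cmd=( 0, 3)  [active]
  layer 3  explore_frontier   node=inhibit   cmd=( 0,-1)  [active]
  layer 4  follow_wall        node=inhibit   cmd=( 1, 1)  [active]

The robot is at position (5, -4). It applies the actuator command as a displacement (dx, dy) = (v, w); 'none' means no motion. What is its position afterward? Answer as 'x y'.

5 -4

L0 dock: idle → wire = none
L1 back_away: idle → wire stays none
L2 avoid_obstacle: active, inhibitor → wire = none
L3 explore_frontier: active, inhibitor → wire = none
L4 follow_wall: active, inhibitor → wire = none
actuator = none
position: (5, -4) + none = (5, -4)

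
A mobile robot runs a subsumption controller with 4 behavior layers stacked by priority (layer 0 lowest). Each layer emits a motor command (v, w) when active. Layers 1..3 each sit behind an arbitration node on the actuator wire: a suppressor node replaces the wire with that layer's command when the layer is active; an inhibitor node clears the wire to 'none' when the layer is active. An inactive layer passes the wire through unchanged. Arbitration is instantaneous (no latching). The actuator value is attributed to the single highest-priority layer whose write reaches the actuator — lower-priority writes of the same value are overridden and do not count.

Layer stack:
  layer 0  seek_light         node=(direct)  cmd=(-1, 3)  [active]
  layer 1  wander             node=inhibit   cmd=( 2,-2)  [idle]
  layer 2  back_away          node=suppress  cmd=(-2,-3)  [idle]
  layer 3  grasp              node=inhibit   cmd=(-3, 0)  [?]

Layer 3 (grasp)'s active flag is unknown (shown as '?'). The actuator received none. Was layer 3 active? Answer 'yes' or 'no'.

If layer 3 is active=yes:
  actuator would be none
If layer 3 is active=no:
  actuator would be (-1, 3)
Observed none, so layer 3 was active.

yes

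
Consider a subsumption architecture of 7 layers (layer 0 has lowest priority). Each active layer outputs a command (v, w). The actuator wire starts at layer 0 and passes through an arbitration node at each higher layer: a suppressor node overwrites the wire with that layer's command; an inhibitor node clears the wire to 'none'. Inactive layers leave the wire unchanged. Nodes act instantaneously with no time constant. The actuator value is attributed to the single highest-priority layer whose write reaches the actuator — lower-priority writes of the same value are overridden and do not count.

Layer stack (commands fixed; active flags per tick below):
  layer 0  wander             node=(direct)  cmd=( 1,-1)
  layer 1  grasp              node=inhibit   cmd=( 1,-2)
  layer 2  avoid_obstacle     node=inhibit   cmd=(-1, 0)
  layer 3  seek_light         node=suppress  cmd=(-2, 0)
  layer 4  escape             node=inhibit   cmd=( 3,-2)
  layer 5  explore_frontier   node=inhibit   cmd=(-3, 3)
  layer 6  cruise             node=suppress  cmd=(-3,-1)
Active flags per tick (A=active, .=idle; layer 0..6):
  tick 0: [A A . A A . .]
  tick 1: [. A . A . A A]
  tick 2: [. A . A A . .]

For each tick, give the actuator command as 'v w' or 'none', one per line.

tick 0:
  [0] wander on; wire := (1, -1)
  [1] grasp on (inhibit); wire := none
  [2] avoid_obstacle off; pass none
  [3] seek_light on (suppress); wire := (-2, 0)
  [4] escape on (inhibit); wire := none
  [5] explore_frontier off; pass none
  [6] cruise off; pass none
  output none
tick 1:
  [0] wander off; wire := none
  [1] grasp on (inhibit); wire := none
  [2] avoid_obstacle off; pass none
  [3] seek_light on (suppress); wire := (-2, 0)
  [4] escape off; pass (-2, 0)
  [5] explore_frontier on (inhibit); wire := none
  [6] cruise on (suppress); wire := (-3, -1)
  output (-3, -1)
tick 2:
  [0] wander off; wire := none
  [1] grasp on (inhibit); wire := none
  [2] avoid_obstacle off; pass none
  [3] seek_light on (suppress); wire := (-2, 0)
  [4] escape on (inhibit); wire := none
  [5] explore_frontier off; pass none
  [6] cruise off; pass none
  output none

none
-3 -1
none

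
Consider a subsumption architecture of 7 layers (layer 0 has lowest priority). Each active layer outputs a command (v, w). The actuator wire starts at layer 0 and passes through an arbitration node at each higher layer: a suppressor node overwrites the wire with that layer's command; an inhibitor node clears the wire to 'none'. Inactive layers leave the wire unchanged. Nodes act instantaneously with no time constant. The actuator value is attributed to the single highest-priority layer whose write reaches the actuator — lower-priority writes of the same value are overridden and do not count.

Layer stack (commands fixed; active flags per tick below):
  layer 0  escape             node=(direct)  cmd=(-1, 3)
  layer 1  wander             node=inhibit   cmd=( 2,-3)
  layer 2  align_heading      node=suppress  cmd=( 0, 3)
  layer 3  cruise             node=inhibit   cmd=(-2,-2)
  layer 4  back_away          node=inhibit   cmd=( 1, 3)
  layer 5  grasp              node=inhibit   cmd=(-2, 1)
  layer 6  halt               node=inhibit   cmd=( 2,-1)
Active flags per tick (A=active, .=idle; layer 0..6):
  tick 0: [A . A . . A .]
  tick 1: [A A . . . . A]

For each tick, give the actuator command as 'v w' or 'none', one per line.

tick 0:
  L0 escape: active, feeds wire = (-1, 3)
  L1 wander: idle → wire stays (-1, 3)
  L2 align_heading: active, suppressor → wire = (0, 3)
  L3 cruise: idle → wire stays (0, 3)
  L4 back_away: idle → wire stays (0, 3)
  L5 grasp: active, inhibitor → wire = none
  L6 halt: idle → wire stays none
  actuator = none
tick 1:
  L0 escape: active, feeds wire = (-1, 3)
  L1 wander: active, inhibitor → wire = none
  L2 align_heading: idle → wire stays none
  L3 cruise: idle → wire stays none
  L4 back_away: idle → wire stays none
  L5 grasp: idle → wire stays none
  L6 halt: active, inhibitor → wire = none
  actuator = none

none
none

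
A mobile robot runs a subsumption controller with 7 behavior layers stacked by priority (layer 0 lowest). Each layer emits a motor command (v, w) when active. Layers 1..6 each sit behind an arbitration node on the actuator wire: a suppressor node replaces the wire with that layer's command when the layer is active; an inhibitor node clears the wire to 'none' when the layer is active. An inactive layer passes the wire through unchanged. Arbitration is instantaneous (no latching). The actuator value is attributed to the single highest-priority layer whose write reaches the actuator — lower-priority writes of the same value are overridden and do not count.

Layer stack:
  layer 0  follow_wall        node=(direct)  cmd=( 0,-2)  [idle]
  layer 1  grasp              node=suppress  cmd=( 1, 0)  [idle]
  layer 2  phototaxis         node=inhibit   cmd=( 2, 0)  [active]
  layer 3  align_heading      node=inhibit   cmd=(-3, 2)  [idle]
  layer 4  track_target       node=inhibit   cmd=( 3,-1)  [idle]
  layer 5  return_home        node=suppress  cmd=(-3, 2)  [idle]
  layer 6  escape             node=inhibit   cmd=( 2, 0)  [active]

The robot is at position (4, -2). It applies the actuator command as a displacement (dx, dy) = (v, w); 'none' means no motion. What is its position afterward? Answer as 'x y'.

layer 0 (follow_wall) idle — none
layer 1 (grasp) idle — unchanged: none
layer 2 (phototaxis) active — inhibits: none
layer 3 (align_heading) idle — unchanged: none
layer 4 (track_target) idle — unchanged: none
layer 5 (return_home) idle — unchanged: none
layer 6 (escape) active — inhibits: none
→ actuator none
position: (4, -2) + none = (4, -2)

4 -2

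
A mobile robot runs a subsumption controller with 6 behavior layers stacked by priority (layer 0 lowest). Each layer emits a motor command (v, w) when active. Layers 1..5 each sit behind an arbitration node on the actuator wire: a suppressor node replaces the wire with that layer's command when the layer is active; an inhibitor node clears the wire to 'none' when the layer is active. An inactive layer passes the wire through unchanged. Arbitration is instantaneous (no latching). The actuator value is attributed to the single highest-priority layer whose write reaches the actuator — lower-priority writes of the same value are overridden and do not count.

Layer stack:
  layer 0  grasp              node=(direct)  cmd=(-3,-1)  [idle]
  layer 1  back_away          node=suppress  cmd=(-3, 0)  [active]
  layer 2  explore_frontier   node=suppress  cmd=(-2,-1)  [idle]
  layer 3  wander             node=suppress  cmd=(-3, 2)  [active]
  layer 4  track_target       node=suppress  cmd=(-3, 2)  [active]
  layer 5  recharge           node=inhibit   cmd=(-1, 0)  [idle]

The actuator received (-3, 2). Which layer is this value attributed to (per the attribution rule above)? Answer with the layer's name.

layer 0 (grasp) idle — none
layer 1 (back_away) active — suppresses: (-3, 0)
layer 2 (explore_frontier) idle — unchanged: (-3, 0)
layer 3 (wander) active — suppresses: (-3, 2)
layer 4 (track_target) active — suppresses: (-3, 2)
layer 5 (recharge) idle — unchanged: (-3, 2)
→ actuator (-3, 2)
last writer: layer 4 = track_target

track_target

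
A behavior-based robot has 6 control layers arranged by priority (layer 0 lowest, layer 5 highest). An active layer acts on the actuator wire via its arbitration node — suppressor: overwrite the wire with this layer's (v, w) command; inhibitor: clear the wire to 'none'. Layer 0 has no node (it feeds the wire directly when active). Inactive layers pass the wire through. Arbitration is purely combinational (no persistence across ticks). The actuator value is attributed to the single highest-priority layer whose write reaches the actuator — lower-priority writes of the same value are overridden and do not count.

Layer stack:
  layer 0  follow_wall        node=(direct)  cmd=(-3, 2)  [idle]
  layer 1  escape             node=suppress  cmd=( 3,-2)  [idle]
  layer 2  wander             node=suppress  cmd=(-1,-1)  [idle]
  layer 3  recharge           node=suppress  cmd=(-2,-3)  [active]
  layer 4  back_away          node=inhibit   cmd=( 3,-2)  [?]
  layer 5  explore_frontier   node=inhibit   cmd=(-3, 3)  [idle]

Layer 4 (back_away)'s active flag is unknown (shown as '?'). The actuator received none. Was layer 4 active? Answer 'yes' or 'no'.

If layer 4 is active=yes:
  actuator would be none
If layer 4 is active=no:
  actuator would be (-2, -3)
Observed none, so layer 4 was active.

yes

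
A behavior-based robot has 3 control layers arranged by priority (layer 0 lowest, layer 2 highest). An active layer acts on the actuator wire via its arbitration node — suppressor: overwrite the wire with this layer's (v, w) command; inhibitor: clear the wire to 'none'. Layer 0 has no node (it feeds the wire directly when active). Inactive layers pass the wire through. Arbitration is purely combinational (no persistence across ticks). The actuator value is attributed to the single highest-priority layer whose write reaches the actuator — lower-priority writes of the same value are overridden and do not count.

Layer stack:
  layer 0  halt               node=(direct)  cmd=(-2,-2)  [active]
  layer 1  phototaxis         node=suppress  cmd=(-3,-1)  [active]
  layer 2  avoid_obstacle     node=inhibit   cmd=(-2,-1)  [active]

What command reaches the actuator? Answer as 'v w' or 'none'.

none

L0 halt: active, feeds wire = (-2, -2)
L1 phototaxis: active, suppressor → wire = (-3, -1)
L2 avoid_obstacle: active, inhibitor → wire = none
actuator = none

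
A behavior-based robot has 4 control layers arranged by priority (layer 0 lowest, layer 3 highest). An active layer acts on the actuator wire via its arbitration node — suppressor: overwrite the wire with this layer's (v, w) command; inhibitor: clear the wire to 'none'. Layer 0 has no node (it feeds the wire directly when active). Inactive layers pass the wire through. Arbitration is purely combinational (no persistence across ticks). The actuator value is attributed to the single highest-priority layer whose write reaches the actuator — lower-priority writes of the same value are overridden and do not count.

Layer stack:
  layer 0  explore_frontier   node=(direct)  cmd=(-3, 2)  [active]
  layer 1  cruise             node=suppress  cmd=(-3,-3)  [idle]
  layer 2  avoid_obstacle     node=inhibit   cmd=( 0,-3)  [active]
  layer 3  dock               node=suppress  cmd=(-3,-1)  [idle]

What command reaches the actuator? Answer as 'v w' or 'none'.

none

L0 explore_frontier: active, feeds wire = (-3, 2)
L1 cruise: idle → wire stays (-3, 2)
L2 avoid_obstacle: active, inhibitor → wire = none
L3 dock: idle → wire stays none
actuator = none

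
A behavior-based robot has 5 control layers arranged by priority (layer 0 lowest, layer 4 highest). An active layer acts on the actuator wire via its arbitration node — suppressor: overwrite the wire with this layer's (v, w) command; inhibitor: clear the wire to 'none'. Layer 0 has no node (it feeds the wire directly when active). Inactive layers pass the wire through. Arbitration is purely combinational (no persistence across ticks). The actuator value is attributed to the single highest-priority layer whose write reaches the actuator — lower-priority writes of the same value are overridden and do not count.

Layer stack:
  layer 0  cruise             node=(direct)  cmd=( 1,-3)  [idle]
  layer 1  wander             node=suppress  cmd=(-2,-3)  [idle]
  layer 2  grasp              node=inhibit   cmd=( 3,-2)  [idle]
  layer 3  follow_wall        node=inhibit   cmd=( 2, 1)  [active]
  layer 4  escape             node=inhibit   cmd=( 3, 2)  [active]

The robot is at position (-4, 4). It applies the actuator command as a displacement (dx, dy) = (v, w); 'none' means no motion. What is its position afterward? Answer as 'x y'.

-4 4

L0 cruise: idle → wire = none
L1 wander: idle → wire stays none
L2 grasp: idle → wire stays none
L3 follow_wall: active, inhibitor → wire = none
L4 escape: active, inhibitor → wire = none
actuator = none
position: (-4, 4) + none = (-4, 4)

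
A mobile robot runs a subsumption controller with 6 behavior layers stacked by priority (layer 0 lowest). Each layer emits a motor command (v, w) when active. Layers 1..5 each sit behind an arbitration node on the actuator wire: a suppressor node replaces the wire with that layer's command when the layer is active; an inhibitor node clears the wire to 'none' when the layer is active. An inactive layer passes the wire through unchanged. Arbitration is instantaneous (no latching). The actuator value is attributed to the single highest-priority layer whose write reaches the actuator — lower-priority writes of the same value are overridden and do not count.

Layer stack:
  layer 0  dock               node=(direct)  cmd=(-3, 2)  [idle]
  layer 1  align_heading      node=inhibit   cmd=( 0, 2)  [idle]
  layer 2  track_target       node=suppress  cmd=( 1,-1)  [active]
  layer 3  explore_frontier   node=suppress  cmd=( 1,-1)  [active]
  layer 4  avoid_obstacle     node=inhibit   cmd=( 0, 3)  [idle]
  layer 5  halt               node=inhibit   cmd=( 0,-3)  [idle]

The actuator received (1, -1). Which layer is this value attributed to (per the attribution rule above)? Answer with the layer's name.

L0 dock: idle → wire = none
L1 align_heading: idle → wire stays none
L2 track_target: active, suppressor → wire = (1, -1)
L3 explore_frontier: active, suppressor → wire = (1, -1)
L4 avoid_obstacle: idle → wire stays (1, -1)
L5 halt: idle → wire stays (1, -1)
actuator = (1, -1)
last writer: layer 3 = explore_frontier

explore_frontier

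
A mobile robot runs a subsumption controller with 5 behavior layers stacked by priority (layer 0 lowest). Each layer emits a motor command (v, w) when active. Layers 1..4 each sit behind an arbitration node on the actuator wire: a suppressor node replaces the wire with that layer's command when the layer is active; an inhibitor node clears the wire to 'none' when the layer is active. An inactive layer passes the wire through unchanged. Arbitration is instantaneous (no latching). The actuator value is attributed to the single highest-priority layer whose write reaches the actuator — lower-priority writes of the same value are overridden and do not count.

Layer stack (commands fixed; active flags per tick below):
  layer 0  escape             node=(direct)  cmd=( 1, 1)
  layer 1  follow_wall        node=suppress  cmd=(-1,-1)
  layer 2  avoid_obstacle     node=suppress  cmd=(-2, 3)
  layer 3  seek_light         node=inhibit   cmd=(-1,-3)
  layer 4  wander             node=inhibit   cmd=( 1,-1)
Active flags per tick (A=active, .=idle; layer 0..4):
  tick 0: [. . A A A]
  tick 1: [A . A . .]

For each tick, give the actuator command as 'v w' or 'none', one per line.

tick 0:
  [0] escape off; wire := none
  [1] follow_wall off; pass none
  [2] avoid_obstacle on (suppress); wire := (-2, 3)
  [3] seek_light on (inhibit); wire := none
  [4] wander on (inhibit); wire := none
  output none
tick 1:
  [0] escape on; wire := (1, 1)
  [1] follow_wall off; pass (1, 1)
  [2] avoid_obstacle on (suppress); wire := (-2, 3)
  [3] seek_light off; pass (-2, 3)
  [4] wander off; pass (-2, 3)
  output (-2, 3)

none
-2 3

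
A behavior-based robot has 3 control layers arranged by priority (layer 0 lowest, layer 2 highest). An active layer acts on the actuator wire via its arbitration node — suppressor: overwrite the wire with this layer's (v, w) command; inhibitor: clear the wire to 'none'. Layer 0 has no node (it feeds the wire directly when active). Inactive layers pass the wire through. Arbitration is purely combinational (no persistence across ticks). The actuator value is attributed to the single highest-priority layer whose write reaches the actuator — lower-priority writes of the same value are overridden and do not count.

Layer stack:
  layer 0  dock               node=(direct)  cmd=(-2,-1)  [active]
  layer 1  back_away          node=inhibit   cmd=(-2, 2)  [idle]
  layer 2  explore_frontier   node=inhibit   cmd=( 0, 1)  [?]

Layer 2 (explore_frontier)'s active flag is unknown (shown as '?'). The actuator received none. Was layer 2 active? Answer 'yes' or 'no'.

If layer 2 is active=yes:
  actuator would be none
If layer 2 is active=no:
  actuator would be (-2, -1)
Observed none, so layer 2 was active.

yes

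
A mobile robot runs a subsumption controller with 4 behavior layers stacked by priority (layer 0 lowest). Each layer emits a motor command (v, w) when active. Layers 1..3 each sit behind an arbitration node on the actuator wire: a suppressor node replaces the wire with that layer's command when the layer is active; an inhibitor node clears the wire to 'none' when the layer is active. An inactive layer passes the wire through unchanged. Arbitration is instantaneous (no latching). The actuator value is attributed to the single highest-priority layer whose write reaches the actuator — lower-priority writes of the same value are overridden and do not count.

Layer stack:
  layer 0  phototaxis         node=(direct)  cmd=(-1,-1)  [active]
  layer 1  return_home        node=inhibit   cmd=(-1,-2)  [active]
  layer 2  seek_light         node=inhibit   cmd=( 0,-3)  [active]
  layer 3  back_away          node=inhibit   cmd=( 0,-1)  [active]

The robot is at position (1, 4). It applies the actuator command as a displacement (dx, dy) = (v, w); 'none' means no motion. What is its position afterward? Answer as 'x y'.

layer 0 (phototaxis) active — direct: (-1, -1)
layer 1 (return_home) active — inhibits: none
layer 2 (seek_light) active — inhibits: none
layer 3 (back_away) active — inhibits: none
→ actuator none
position: (1, 4) + none = (1, 4)

1 4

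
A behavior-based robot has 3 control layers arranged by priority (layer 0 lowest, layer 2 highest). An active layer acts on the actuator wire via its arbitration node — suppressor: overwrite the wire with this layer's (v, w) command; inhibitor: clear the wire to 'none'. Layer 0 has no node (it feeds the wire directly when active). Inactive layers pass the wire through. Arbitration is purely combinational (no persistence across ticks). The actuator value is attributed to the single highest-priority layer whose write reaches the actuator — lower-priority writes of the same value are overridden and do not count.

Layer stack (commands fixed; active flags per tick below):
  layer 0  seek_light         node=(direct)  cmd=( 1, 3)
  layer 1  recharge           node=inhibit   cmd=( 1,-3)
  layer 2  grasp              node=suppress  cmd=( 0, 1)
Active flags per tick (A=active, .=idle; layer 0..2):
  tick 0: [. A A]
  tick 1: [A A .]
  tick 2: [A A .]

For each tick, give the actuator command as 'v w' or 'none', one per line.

tick 0:
  L0 seek_light: idle → wire = none
  L1 recharge: active, inhibitor → wire = none
  L2 grasp: active, suppressor → wire = (0, 1)
  actuator = (0, 1)
tick 1:
  L0 seek_light: active, feeds wire = (1, 3)
  L1 recharge: active, inhibitor → wire = none
  L2 grasp: idle → wire stays none
  actuator = none
tick 2:
  L0 seek_light: active, feeds wire = (1, 3)
  L1 recharge: active, inhibitor → wire = none
  L2 grasp: idle → wire stays none
  actuator = none

0 1
none
none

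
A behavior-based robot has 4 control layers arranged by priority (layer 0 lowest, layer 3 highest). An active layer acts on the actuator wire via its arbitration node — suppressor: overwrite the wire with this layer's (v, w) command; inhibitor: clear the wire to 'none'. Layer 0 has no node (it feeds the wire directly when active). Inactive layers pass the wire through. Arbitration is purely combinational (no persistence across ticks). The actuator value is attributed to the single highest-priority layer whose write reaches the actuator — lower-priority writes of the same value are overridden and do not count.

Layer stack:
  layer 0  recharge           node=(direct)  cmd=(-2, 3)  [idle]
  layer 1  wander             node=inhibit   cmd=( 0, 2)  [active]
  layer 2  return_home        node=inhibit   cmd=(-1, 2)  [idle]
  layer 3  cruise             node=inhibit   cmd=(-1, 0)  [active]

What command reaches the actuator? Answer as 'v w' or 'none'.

L0 recharge: idle → wire = none
L1 wander: active, inhibitor → wire = none
L2 return_home: idle → wire stays none
L3 cruise: active, inhibitor → wire = none
actuator = none

none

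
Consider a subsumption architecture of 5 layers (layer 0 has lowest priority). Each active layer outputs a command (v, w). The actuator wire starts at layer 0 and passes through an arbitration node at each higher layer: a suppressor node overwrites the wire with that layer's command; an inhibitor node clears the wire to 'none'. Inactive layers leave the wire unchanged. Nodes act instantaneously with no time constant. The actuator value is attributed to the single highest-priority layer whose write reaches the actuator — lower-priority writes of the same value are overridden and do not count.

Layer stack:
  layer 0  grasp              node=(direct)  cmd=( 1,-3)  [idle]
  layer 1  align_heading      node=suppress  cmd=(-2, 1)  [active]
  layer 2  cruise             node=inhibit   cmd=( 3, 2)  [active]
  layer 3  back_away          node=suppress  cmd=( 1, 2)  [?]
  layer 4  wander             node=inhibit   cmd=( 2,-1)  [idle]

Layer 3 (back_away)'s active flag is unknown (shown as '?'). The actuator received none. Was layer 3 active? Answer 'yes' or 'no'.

If layer 3 is active=yes:
  actuator would be (1, 2)
If layer 3 is active=no:
  actuator would be none
Observed none, so layer 3 was idle.

no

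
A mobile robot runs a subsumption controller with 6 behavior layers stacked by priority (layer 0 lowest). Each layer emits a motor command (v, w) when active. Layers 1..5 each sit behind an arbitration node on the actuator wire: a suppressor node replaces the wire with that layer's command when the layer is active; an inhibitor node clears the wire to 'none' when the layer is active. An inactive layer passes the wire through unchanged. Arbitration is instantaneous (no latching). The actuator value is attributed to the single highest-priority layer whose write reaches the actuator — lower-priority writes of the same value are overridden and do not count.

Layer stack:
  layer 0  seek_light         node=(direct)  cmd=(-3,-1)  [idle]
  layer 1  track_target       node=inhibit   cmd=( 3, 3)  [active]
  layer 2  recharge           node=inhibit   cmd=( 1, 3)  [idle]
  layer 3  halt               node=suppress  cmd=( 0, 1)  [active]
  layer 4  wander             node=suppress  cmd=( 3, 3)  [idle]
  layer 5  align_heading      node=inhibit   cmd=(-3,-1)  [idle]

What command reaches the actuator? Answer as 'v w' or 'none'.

layer 0 (seek_light) idle — none
layer 1 (track_target) active — inhibits: none
layer 2 (recharge) idle — unchanged: none
layer 3 (halt) active — suppresses: (0, 1)
layer 4 (wander) idle — unchanged: (0, 1)
layer 5 (align_heading) idle — unchanged: (0, 1)
→ actuator (0, 1)

0 1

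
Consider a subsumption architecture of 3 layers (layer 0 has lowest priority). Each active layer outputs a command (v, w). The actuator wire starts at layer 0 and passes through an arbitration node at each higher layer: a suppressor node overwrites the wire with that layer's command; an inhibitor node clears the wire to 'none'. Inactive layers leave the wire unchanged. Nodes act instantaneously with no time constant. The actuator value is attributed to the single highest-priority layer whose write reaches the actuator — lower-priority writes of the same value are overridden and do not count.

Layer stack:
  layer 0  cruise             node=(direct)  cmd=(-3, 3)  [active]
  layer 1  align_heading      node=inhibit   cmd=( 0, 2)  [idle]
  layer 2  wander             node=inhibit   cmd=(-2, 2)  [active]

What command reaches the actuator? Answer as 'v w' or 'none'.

none

[0] cruise on; wire := (-3, 3)
[1] align_heading off; pass (-3, 3)
[2] wander on (inhibit); wire := none
output none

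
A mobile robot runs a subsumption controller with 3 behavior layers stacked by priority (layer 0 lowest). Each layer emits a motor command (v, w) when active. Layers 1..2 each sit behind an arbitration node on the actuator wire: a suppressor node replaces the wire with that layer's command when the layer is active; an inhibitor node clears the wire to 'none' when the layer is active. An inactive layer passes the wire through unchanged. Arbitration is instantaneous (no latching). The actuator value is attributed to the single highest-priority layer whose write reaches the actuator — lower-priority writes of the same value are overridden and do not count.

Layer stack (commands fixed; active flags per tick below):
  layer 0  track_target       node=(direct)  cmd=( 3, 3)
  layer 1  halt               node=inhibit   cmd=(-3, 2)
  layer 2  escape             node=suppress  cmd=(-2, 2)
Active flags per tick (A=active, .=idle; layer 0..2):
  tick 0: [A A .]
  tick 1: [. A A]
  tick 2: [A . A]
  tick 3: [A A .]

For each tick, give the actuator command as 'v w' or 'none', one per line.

tick 0:
  [0] track_target on; wire := (3, 3)
  [1] halt on (inhibit); wire := none
  [2] escape off; pass none
  output none
tick 1:
  [0] track_target off; wire := none
  [1] halt on (inhibit); wire := none
  [2] escape on (suppress); wire := (-2, 2)
  output (-2, 2)
tick 2:
  [0] track_target on; wire := (3, 3)
  [1] halt off; pass (3, 3)
  [2] escape on (suppress); wire := (-2, 2)
  output (-2, 2)
tick 3:
  [0] track_target on; wire := (3, 3)
  [1] halt on (inhibit); wire := none
  [2] escape off; pass none
  output none

none
-2 2
-2 2
none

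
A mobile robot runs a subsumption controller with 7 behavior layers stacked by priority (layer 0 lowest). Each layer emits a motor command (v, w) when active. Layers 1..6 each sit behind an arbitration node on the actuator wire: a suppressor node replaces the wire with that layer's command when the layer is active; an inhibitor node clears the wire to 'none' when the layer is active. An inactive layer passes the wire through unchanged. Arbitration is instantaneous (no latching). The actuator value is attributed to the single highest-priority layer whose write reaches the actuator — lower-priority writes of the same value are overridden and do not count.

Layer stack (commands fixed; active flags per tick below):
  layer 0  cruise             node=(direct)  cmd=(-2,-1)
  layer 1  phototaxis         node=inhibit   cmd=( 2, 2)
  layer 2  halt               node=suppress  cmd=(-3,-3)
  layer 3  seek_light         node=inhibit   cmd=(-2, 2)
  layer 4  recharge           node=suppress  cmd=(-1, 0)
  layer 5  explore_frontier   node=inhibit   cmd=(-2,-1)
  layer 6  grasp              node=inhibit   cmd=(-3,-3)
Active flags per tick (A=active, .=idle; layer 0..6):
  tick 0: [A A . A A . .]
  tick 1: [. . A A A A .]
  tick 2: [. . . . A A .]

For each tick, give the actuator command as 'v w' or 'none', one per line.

-1 0
none
none

tick 0:
  layer 0 (cruise) active — direct: (-2, -1)
  layer 1 (phototaxis) active — inhibits: none
  layer 2 (halt) idle — unchanged: none
  layer 3 (seek_light) active — inhibits: none
  layer 4 (recharge) active — suppresses: (-1, 0)
  layer 5 (explore_frontier) idle — unchanged: (-1, 0)
  layer 6 (grasp) idle — unchanged: (-1, 0)
  → actuator (-1, 0)
tick 1:
  layer 0 (cruise) idle — none
  layer 1 (phototaxis) idle — unchanged: none
  layer 2 (halt) active — suppresses: (-3, -3)
  layer 3 (seek_light) active — inhibits: none
  layer 4 (recharge) active — suppresses: (-1, 0)
  layer 5 (explore_frontier) active — inhibits: none
  layer 6 (grasp) idle — unchanged: none
  → actuator none
tick 2:
  layer 0 (cruise) idle — none
  layer 1 (phototaxis) idle — unchanged: none
  layer 2 (halt) idle — unchanged: none
  layer 3 (seek_light) idle — unchanged: none
  layer 4 (recharge) active — suppresses: (-1, 0)
  layer 5 (explore_frontier) active — inhibits: none
  layer 6 (grasp) idle — unchanged: none
  → actuator none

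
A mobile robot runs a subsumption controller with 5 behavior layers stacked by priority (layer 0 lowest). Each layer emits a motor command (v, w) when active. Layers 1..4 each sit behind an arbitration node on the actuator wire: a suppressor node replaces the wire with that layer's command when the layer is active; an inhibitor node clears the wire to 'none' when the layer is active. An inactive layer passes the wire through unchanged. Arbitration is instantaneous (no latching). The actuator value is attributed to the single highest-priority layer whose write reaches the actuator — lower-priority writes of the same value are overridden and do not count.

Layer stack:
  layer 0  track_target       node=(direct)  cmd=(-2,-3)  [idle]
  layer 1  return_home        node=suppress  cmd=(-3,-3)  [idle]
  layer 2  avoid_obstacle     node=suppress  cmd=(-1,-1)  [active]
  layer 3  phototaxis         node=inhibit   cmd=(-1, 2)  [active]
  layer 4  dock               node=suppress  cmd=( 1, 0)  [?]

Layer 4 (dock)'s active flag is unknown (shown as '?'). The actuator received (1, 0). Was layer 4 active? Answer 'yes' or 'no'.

yes

If layer 4 is active=yes:
  actuator would be (1, 0)
If layer 4 is active=no:
  actuator would be none
Observed (1, 0), so layer 4 was active.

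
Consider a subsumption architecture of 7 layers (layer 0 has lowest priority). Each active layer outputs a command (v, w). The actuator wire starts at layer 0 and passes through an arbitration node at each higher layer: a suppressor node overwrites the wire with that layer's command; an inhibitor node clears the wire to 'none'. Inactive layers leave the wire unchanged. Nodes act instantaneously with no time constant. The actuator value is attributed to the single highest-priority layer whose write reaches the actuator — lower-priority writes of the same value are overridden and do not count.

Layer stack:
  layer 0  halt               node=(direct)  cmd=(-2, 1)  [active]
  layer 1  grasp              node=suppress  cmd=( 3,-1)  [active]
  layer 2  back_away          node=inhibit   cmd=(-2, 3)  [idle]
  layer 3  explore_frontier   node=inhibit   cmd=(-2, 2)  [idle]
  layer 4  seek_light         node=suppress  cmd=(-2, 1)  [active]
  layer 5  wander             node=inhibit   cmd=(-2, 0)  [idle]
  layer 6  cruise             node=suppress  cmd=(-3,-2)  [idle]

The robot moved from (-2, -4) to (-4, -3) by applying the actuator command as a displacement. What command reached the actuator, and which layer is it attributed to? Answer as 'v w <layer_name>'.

-2 1 seek_light

displacement = (-4, -3) − (-2, -4) = (-2, 1)
[0] halt on; wire := (-2, 1)
[1] grasp on (suppress); wire := (3, -1)
[2] back_away off; pass (3, -1)
[3] explore_frontier off; pass (3, -1)
[4] seek_light on (suppress); wire := (-2, 1)
[5] wander off; pass (-2, 1)
[6] cruise off; pass (-2, 1)
output (-2, 1) — from layer 4 (seek_light)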